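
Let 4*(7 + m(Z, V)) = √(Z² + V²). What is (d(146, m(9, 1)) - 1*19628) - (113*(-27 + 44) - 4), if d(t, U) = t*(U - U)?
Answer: -21545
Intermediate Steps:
m(Z, V) = -7 + √(V² + Z²)/4 (m(Z, V) = -7 + √(Z² + V²)/4 = -7 + √(V² + Z²)/4)
d(t, U) = 0 (d(t, U) = t*0 = 0)
(d(146, m(9, 1)) - 1*19628) - (113*(-27 + 44) - 4) = (0 - 1*19628) - (113*(-27 + 44) - 4) = (0 - 19628) - (113*17 - 4) = -19628 - (1921 - 4) = -19628 - 1*1917 = -19628 - 1917 = -21545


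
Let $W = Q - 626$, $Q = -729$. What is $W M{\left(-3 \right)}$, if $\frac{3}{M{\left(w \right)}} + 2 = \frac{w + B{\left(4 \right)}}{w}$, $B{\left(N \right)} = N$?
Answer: $\frac{12195}{7} \approx 1742.1$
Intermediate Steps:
$W = -1355$ ($W = -729 - 626 = -1355$)
$M{\left(w \right)} = \frac{3}{-2 + \frac{4 + w}{w}}$ ($M{\left(w \right)} = \frac{3}{-2 + \frac{w + 4}{w}} = \frac{3}{-2 + \frac{4 + w}{w}}$)
$W M{\left(-3 \right)} = - 1355 \left(\left(-3\right) \left(-3\right) \frac{1}{-4 - 3}\right) = - 1355 \left(\left(-3\right) \left(-3\right) \frac{1}{-7}\right) = - 1355 \left(\left(-3\right) \left(-3\right) \left(- \frac{1}{7}\right)\right) = \left(-1355\right) \left(- \frac{9}{7}\right) = \frac{12195}{7}$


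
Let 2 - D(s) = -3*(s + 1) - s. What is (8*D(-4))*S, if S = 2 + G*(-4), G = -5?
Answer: -1936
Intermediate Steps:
D(s) = 5 + 4*s (D(s) = 2 - (-3*(s + 1) - s) = 2 - (-3*(1 + s) - s) = 2 - ((-3 - 3*s) - s) = 2 - (-3 - 4*s) = 2 + (3 + 4*s) = 5 + 4*s)
S = 22 (S = 2 - 5*(-4) = 2 + 20 = 22)
(8*D(-4))*S = (8*(5 + 4*(-4)))*22 = (8*(5 - 16))*22 = (8*(-11))*22 = -88*22 = -1936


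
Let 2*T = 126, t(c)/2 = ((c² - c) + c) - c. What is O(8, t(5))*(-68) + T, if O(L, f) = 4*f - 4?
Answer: -10545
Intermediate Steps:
t(c) = -2*c + 2*c² (t(c) = 2*(((c² - c) + c) - c) = 2*(c² - c) = -2*c + 2*c²)
O(L, f) = -4 + 4*f
T = 63 (T = (½)*126 = 63)
O(8, t(5))*(-68) + T = (-4 + 4*(2*5*(-1 + 5)))*(-68) + 63 = (-4 + 4*(2*5*4))*(-68) + 63 = (-4 + 4*40)*(-68) + 63 = (-4 + 160)*(-68) + 63 = 156*(-68) + 63 = -10608 + 63 = -10545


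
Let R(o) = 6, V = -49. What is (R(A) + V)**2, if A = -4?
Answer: 1849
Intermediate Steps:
(R(A) + V)**2 = (6 - 49)**2 = (-43)**2 = 1849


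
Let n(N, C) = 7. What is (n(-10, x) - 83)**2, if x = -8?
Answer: 5776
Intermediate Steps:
(n(-10, x) - 83)**2 = (7 - 83)**2 = (-76)**2 = 5776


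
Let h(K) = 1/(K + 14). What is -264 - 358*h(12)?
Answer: -3611/13 ≈ -277.77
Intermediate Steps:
h(K) = 1/(14 + K)
-264 - 358*h(12) = -264 - 358/(14 + 12) = -264 - 358/26 = -264 - 358*1/26 = -264 - 179/13 = -3611/13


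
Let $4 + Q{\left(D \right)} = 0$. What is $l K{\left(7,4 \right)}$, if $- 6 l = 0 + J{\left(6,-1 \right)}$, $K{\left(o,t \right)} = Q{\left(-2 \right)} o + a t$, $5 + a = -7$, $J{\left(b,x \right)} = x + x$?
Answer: $- \frac{76}{3} \approx -25.333$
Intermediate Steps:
$Q{\left(D \right)} = -4$ ($Q{\left(D \right)} = -4 + 0 = -4$)
$J{\left(b,x \right)} = 2 x$
$a = -12$ ($a = -5 - 7 = -12$)
$K{\left(o,t \right)} = - 12 t - 4 o$ ($K{\left(o,t \right)} = - 4 o - 12 t = - 12 t - 4 o$)
$l = \frac{1}{3}$ ($l = - \frac{0 + 2 \left(-1\right)}{6} = - \frac{0 - 2}{6} = \left(- \frac{1}{6}\right) \left(-2\right) = \frac{1}{3} \approx 0.33333$)
$l K{\left(7,4 \right)} = \frac{\left(-12\right) 4 - 28}{3} = \frac{-48 - 28}{3} = \frac{1}{3} \left(-76\right) = - \frac{76}{3}$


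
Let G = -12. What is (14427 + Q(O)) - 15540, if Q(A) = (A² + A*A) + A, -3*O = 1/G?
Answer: -721205/648 ≈ -1113.0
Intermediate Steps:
O = 1/36 (O = -⅓/(-12) = -⅓*(-1/12) = 1/36 ≈ 0.027778)
Q(A) = A + 2*A² (Q(A) = (A² + A²) + A = 2*A² + A = A + 2*A²)
(14427 + Q(O)) - 15540 = (14427 + (1 + 2*(1/36))/36) - 15540 = (14427 + (1 + 1/18)/36) - 15540 = (14427 + (1/36)*(19/18)) - 15540 = (14427 + 19/648) - 15540 = 9348715/648 - 15540 = -721205/648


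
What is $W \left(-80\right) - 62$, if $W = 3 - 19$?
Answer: $1218$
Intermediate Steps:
$W = -16$ ($W = 3 - 19 = -16$)
$W \left(-80\right) - 62 = \left(-16\right) \left(-80\right) - 62 = 1280 - 62 = 1218$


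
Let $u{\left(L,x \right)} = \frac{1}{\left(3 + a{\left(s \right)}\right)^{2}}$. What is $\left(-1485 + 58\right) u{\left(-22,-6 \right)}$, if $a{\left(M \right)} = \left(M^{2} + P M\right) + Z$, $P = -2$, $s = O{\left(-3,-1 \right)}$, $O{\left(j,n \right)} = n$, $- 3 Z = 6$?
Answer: $- \frac{1427}{16} \approx -89.188$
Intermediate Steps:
$Z = -2$ ($Z = \left(- \frac{1}{3}\right) 6 = -2$)
$s = -1$
$a{\left(M \right)} = -2 + M^{2} - 2 M$ ($a{\left(M \right)} = \left(M^{2} - 2 M\right) - 2 = -2 + M^{2} - 2 M$)
$u{\left(L,x \right)} = \frac{1}{16}$ ($u{\left(L,x \right)} = \frac{1}{\left(3 - -1\right)^{2}} = \frac{1}{\left(3 + \left(-2 + 1 + 2\right)\right)^{2}} = \frac{1}{\left(3 + 1\right)^{2}} = \frac{1}{4^{2}} = \frac{1}{16}$)
$\left(-1485 + 58\right) u{\left(-22,-6 \right)} = \left(-1485 + 58\right) \frac{1}{16} = \left(-1427\right) \frac{1}{16} = - \frac{1427}{16}$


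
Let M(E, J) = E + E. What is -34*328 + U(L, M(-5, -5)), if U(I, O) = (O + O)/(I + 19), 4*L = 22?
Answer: -546488/49 ≈ -11153.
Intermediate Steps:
L = 11/2 (L = (1/4)*22 = 11/2 ≈ 5.5000)
M(E, J) = 2*E
U(I, O) = 2*O/(19 + I) (U(I, O) = (2*O)/(19 + I) = 2*O/(19 + I))
-34*328 + U(L, M(-5, -5)) = -34*328 + 2*(2*(-5))/(19 + 11/2) = -11152 + 2*(-10)/(49/2) = -11152 + 2*(-10)*(2/49) = -11152 - 40/49 = -546488/49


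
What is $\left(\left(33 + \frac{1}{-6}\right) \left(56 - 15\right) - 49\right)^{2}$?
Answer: $\frac{60575089}{36} \approx 1.6826 \cdot 10^{6}$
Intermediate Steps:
$\left(\left(33 + \frac{1}{-6}\right) \left(56 - 15\right) - 49\right)^{2} = \left(\left(33 - \frac{1}{6}\right) 41 - 49\right)^{2} = \left(\frac{197}{6} \cdot 41 - 49\right)^{2} = \left(\frac{8077}{6} - 49\right)^{2} = \left(\frac{7783}{6}\right)^{2} = \frac{60575089}{36}$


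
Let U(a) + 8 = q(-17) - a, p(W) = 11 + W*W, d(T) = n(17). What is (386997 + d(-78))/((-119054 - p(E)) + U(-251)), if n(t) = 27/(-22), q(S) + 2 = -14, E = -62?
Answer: -2837969/899668 ≈ -3.1545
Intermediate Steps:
q(S) = -16 (q(S) = -2 - 14 = -16)
n(t) = -27/22 (n(t) = 27*(-1/22) = -27/22)
d(T) = -27/22
p(W) = 11 + W**2
U(a) = -24 - a (U(a) = -8 + (-16 - a) = -24 - a)
(386997 + d(-78))/((-119054 - p(E)) + U(-251)) = (386997 - 27/22)/((-119054 - (11 + (-62)**2)) + (-24 - 1*(-251))) = 8513907/(22*((-119054 - (11 + 3844)) + (-24 + 251))) = 8513907/(22*((-119054 - 1*3855) + 227)) = 8513907/(22*((-119054 - 3855) + 227)) = 8513907/(22*(-122909 + 227)) = (8513907/22)/(-122682) = (8513907/22)*(-1/122682) = -2837969/899668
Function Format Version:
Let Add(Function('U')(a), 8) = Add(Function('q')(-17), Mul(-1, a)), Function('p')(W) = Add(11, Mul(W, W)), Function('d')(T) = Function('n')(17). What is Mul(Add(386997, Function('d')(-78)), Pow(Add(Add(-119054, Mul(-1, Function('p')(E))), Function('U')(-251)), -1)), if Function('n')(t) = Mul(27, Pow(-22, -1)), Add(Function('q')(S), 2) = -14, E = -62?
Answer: Rational(-2837969, 899668) ≈ -3.1545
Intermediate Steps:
Function('q')(S) = -16 (Function('q')(S) = Add(-2, -14) = -16)
Function('n')(t) = Rational(-27, 22) (Function('n')(t) = Mul(27, Rational(-1, 22)) = Rational(-27, 22))
Function('d')(T) = Rational(-27, 22)
Function('p')(W) = Add(11, Pow(W, 2))
Function('U')(a) = Add(-24, Mul(-1, a)) (Function('U')(a) = Add(-8, Add(-16, Mul(-1, a))) = Add(-24, Mul(-1, a)))
Mul(Add(386997, Function('d')(-78)), Pow(Add(Add(-119054, Mul(-1, Function('p')(E))), Function('U')(-251)), -1)) = Mul(Add(386997, Rational(-27, 22)), Pow(Add(Add(-119054, Mul(-1, Add(11, Pow(-62, 2)))), Add(-24, Mul(-1, -251))), -1)) = Mul(Rational(8513907, 22), Pow(Add(Add(-119054, Mul(-1, Add(11, 3844))), Add(-24, 251)), -1)) = Mul(Rational(8513907, 22), Pow(Add(Add(-119054, Mul(-1, 3855)), 227), -1)) = Mul(Rational(8513907, 22), Pow(Add(Add(-119054, -3855), 227), -1)) = Mul(Rational(8513907, 22), Pow(Add(-122909, 227), -1)) = Mul(Rational(8513907, 22), Pow(-122682, -1)) = Mul(Rational(8513907, 22), Rational(-1, 122682)) = Rational(-2837969, 899668)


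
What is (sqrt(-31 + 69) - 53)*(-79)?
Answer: 4187 - 79*sqrt(38) ≈ 3700.0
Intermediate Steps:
(sqrt(-31 + 69) - 53)*(-79) = (sqrt(38) - 53)*(-79) = (-53 + sqrt(38))*(-79) = 4187 - 79*sqrt(38)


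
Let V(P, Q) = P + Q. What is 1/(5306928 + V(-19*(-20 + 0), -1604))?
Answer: 1/5305704 ≈ 1.8848e-7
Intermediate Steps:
1/(5306928 + V(-19*(-20 + 0), -1604)) = 1/(5306928 + (-19*(-20 + 0) - 1604)) = 1/(5306928 + (-19*(-20) - 1604)) = 1/(5306928 + (380 - 1604)) = 1/(5306928 - 1224) = 1/5305704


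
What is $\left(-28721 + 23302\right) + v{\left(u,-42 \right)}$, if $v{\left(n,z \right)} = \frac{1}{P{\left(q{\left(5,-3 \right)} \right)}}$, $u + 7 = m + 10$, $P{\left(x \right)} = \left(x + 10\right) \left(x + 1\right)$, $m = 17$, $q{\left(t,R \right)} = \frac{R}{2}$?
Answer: $- \frac{92127}{17} \approx -5419.2$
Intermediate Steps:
$q{\left(t,R \right)} = \frac{R}{2}$ ($q{\left(t,R \right)} = R \frac{1}{2} = \frac{R}{2}$)
$P{\left(x \right)} = \left(1 + x\right) \left(10 + x\right)$ ($P{\left(x \right)} = \left(10 + x\right) \left(1 + x\right) = \left(1 + x\right) \left(10 + x\right)$)
$u = 20$ ($u = -7 + \left(17 + 10\right) = -7 + 27 = 20$)
$v{\left(n,z \right)} = - \frac{4}{17}$ ($v{\left(n,z \right)} = \frac{1}{10 + \left(\frac{1}{2} \left(-3\right)\right)^{2} + 11 \cdot \frac{1}{2} \left(-3\right)} = \frac{1}{10 + \left(- \frac{3}{2}\right)^{2} + 11 \left(- \frac{3}{2}\right)} = \frac{1}{10 + \frac{9}{4} - \frac{33}{2}} = \frac{1}{- \frac{17}{4}} = - \frac{4}{17}$)
$\left(-28721 + 23302\right) + v{\left(u,-42 \right)} = \left(-28721 + 23302\right) - \frac{4}{17} = -5419 - \frac{4}{17} = - \frac{92127}{17}$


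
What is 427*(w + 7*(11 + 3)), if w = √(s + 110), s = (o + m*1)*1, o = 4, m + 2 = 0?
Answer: 41846 + 1708*√7 ≈ 46365.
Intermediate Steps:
m = -2 (m = -2 + 0 = -2)
s = 2 (s = (4 - 2*1)*1 = (4 - 2)*1 = 2*1 = 2)
w = 4*√7 (w = √(2 + 110) = √112 = 4*√7 ≈ 10.583)
427*(w + 7*(11 + 3)) = 427*(4*√7 + 7*(11 + 3)) = 427*(4*√7 + 7*14) = 427*(4*√7 + 98) = 427*(98 + 4*√7) = 41846 + 1708*√7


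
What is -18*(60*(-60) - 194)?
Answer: 68292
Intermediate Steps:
-18*(60*(-60) - 194) = -18*(-3600 - 194) = -18*(-3794) = 68292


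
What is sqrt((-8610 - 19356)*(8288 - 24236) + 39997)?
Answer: sqrt(446041765) ≈ 21120.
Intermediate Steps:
sqrt((-8610 - 19356)*(8288 - 24236) + 39997) = sqrt(-27966*(-15948) + 39997) = sqrt(446001768 + 39997) = sqrt(446041765)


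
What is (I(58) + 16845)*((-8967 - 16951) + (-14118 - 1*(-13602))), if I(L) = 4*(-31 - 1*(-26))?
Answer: -444752050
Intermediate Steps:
I(L) = -20 (I(L) = 4*(-31 + 26) = 4*(-5) = -20)
(I(58) + 16845)*((-8967 - 16951) + (-14118 - 1*(-13602))) = (-20 + 16845)*((-8967 - 16951) + (-14118 - 1*(-13602))) = 16825*(-25918 + (-14118 + 13602)) = 16825*(-25918 - 516) = 16825*(-26434) = -444752050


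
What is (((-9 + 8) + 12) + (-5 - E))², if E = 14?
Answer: 64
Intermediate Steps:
(((-9 + 8) + 12) + (-5 - E))² = (((-9 + 8) + 12) + (-5 - 1*14))² = ((-1 + 12) + (-5 - 14))² = (11 - 19)² = (-8)² = 64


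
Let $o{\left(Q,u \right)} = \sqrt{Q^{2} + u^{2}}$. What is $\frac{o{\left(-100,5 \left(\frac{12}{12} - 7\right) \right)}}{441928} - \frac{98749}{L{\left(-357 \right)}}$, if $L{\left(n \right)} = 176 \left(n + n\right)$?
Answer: $\frac{14107}{17952} + \frac{5 \sqrt{109}}{220964} \approx 0.78605$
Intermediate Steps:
$L{\left(n \right)} = 352 n$ ($L{\left(n \right)} = 176 \cdot 2 n = 352 n$)
$\frac{o{\left(-100,5 \left(\frac{12}{12} - 7\right) \right)}}{441928} - \frac{98749}{L{\left(-357 \right)}} = \frac{\sqrt{\left(-100\right)^{2} + \left(5 \left(\frac{12}{12} - 7\right)\right)^{2}}}{441928} - \frac{98749}{352 \left(-357\right)} = \sqrt{10000 + \left(5 \left(12 \cdot \frac{1}{12} - 7\right)\right)^{2}} \cdot \frac{1}{441928} - \frac{98749}{-125664} = \sqrt{10000 + \left(5 \left(1 - 7\right)\right)^{2}} \cdot \frac{1}{441928} - - \frac{14107}{17952} = \sqrt{10000 + \left(5 \left(-6\right)\right)^{2}} \cdot \frac{1}{441928} + \frac{14107}{17952} = \sqrt{10000 + \left(-30\right)^{2}} \cdot \frac{1}{441928} + \frac{14107}{17952} = \sqrt{10000 + 900} \cdot \frac{1}{441928} + \frac{14107}{17952} = \sqrt{10900} \cdot \frac{1}{441928} + \frac{14107}{17952} = 10 \sqrt{109} \cdot \frac{1}{441928} + \frac{14107}{17952} = \frac{5 \sqrt{109}}{220964} + \frac{14107}{17952} = \frac{14107}{17952} + \frac{5 \sqrt{109}}{220964}$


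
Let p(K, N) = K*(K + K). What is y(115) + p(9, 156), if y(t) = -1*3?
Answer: 159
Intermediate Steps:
p(K, N) = 2*K**2 (p(K, N) = K*(2*K) = 2*K**2)
y(t) = -3
y(115) + p(9, 156) = -3 + 2*9**2 = -3 + 2*81 = -3 + 162 = 159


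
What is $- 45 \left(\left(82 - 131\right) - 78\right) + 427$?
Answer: $6142$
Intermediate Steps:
$- 45 \left(\left(82 - 131\right) - 78\right) + 427 = - 45 \left(-49 - 78\right) + 427 = \left(-45\right) \left(-127\right) + 427 = 5715 + 427 = 6142$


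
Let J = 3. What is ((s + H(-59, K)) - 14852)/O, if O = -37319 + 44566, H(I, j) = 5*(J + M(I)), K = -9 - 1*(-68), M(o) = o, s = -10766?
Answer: -25898/7247 ≈ -3.5736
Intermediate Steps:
K = 59 (K = -9 + 68 = 59)
H(I, j) = 15 + 5*I (H(I, j) = 5*(3 + I) = 15 + 5*I)
O = 7247
((s + H(-59, K)) - 14852)/O = ((-10766 + (15 + 5*(-59))) - 14852)/7247 = ((-10766 + (15 - 295)) - 14852)*(1/7247) = ((-10766 - 280) - 14852)*(1/7247) = (-11046 - 14852)*(1/7247) = -25898*1/7247 = -25898/7247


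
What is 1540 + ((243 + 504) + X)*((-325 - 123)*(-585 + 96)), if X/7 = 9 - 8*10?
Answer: 54769540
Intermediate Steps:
X = -497 (X = 7*(9 - 8*10) = 7*(9 - 80) = 7*(-71) = -497)
1540 + ((243 + 504) + X)*((-325 - 123)*(-585 + 96)) = 1540 + ((243 + 504) - 497)*((-325 - 123)*(-585 + 96)) = 1540 + (747 - 497)*(-448*(-489)) = 1540 + 250*219072 = 1540 + 54768000 = 54769540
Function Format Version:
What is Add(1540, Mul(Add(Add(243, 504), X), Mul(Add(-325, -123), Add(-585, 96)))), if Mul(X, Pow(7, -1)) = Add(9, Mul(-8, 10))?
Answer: 54769540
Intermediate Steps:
X = -497 (X = Mul(7, Add(9, Mul(-8, 10))) = Mul(7, Add(9, -80)) = Mul(7, -71) = -497)
Add(1540, Mul(Add(Add(243, 504), X), Mul(Add(-325, -123), Add(-585, 96)))) = Add(1540, Mul(Add(Add(243, 504), -497), Mul(Add(-325, -123), Add(-585, 96)))) = Add(1540, Mul(Add(747, -497), Mul(-448, -489))) = Add(1540, Mul(250, 219072)) = Add(1540, 54768000) = 54769540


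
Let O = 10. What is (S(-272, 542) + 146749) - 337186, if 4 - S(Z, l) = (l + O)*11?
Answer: -196505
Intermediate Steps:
S(Z, l) = -106 - 11*l (S(Z, l) = 4 - (l + 10)*11 = 4 - (10 + l)*11 = 4 - (110 + 11*l) = 4 + (-110 - 11*l) = -106 - 11*l)
(S(-272, 542) + 146749) - 337186 = ((-106 - 11*542) + 146749) - 337186 = ((-106 - 5962) + 146749) - 337186 = (-6068 + 146749) - 337186 = 140681 - 337186 = -196505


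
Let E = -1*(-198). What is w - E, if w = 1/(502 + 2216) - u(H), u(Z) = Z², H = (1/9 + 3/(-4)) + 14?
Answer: -73683247/195696 ≈ -376.52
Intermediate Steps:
E = 198
H = 481/36 (H = (1*(⅑) + 3*(-¼)) + 14 = (⅑ - ¾) + 14 = -23/36 + 14 = 481/36 ≈ 13.361)
w = -34935439/195696 (w = 1/(502 + 2216) - (481/36)² = 1/2718 - 1*231361/1296 = 1/2718 - 231361/1296 = -34935439/195696 ≈ -178.52)
w - E = -34935439/195696 - 1*198 = -34935439/195696 - 198 = -73683247/195696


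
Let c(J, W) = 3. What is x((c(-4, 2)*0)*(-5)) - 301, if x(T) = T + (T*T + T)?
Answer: -301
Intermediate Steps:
x(T) = T**2 + 2*T (x(T) = T + (T**2 + T) = T + (T + T**2) = T**2 + 2*T)
x((c(-4, 2)*0)*(-5)) - 301 = ((3*0)*(-5))*(2 + (3*0)*(-5)) - 301 = (0*(-5))*(2 + 0*(-5)) - 301 = 0*(2 + 0) - 301 = 0*2 - 301 = 0 - 301 = -301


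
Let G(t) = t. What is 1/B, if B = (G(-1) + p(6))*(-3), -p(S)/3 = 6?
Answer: 1/57 ≈ 0.017544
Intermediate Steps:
p(S) = -18 (p(S) = -3*6 = -18)
B = 57 (B = (-1 - 18)*(-3) = -19*(-3) = 57)
1/B = 1/57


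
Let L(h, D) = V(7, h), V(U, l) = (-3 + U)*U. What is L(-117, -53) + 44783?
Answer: 44811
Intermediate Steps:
V(U, l) = U*(-3 + U)
L(h, D) = 28 (L(h, D) = 7*(-3 + 7) = 7*4 = 28)
L(-117, -53) + 44783 = 28 + 44783 = 44811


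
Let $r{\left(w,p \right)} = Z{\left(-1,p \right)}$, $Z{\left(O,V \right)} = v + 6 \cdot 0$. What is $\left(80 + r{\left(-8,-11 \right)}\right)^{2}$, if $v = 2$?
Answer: $6724$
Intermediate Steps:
$Z{\left(O,V \right)} = 2$ ($Z{\left(O,V \right)} = 2 + 6 \cdot 0 = 2 + 0 = 2$)
$r{\left(w,p \right)} = 2$
$\left(80 + r{\left(-8,-11 \right)}\right)^{2} = \left(80 + 2\right)^{2} = 82^{2} = 6724$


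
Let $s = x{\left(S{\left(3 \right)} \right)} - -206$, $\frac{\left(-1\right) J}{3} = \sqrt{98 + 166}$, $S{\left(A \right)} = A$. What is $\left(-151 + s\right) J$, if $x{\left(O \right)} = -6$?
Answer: $- 294 \sqrt{66} \approx -2388.5$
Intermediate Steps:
$J = - 6 \sqrt{66}$ ($J = - 3 \sqrt{98 + 166} = - 3 \sqrt{264} = - 3 \cdot 2 \sqrt{66} = - 6 \sqrt{66} \approx -48.744$)
$s = 200$ ($s = -6 - -206 = -6 + 206 = 200$)
$\left(-151 + s\right) J = \left(-151 + 200\right) \left(- 6 \sqrt{66}\right) = 49 \left(- 6 \sqrt{66}\right) = - 294 \sqrt{66}$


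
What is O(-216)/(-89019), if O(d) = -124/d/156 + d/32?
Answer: 56831/749896056 ≈ 7.5785e-5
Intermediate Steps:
O(d) = -31/(39*d) + d/32 (O(d) = -124/d*(1/156) + d*(1/32) = -31/(39*d) + d/32)
O(-216)/(-89019) = (-31/39/(-216) + (1/32)*(-216))/(-89019) = (-31/39*(-1/216) - 27/4)*(-1/89019) = (31/8424 - 27/4)*(-1/89019) = -56831/8424*(-1/89019) = 56831/749896056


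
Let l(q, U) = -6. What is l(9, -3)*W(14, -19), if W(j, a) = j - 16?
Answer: 12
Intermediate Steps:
W(j, a) = -16 + j
l(9, -3)*W(14, -19) = -6*(-16 + 14) = -6*(-2) = 12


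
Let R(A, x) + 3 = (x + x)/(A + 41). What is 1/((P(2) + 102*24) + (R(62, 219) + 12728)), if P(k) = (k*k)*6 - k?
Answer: 103/1565523 ≈ 6.5793e-5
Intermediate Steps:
R(A, x) = -3 + 2*x/(41 + A) (R(A, x) = -3 + (x + x)/(A + 41) = -3 + (2*x)/(41 + A) = -3 + 2*x/(41 + A))
P(k) = -k + 6*k**2 (P(k) = k**2*6 - k = 6*k**2 - k = -k + 6*k**2)
1/((P(2) + 102*24) + (R(62, 219) + 12728)) = 1/((2*(-1 + 6*2) + 102*24) + ((-123 - 3*62 + 2*219)/(41 + 62) + 12728)) = 1/((2*(-1 + 12) + 2448) + ((-123 - 186 + 438)/103 + 12728)) = 1/((2*11 + 2448) + ((1/103)*129 + 12728)) = 1/((22 + 2448) + (129/103 + 12728)) = 1/(2470 + 1311113/103) = 1/(1565523/103) = 103/1565523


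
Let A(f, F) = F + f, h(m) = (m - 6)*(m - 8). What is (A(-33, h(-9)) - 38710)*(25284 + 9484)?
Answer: -1338150784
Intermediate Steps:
h(m) = (-8 + m)*(-6 + m) (h(m) = (-6 + m)*(-8 + m) = (-8 + m)*(-6 + m))
(A(-33, h(-9)) - 38710)*(25284 + 9484) = (((48 + (-9)² - 14*(-9)) - 33) - 38710)*(25284 + 9484) = (((48 + 81 + 126) - 33) - 38710)*34768 = ((255 - 33) - 38710)*34768 = (222 - 38710)*34768 = -38488*34768 = -1338150784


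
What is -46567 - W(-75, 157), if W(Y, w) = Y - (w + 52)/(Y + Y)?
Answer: -6974009/150 ≈ -46493.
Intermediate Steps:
W(Y, w) = Y - (52 + w)/(2*Y)
-46567 - W(-75, 157) = -46567 - (-26 + (-75)² - ½*157)/(-75) = -46567 - (-1)*(-26 + 5625 - 157/2)/75 = -46567 - (-1)*11041/(75*2) = -46567 - 1*(-11041/150) = -46567 + 11041/150 = -6974009/150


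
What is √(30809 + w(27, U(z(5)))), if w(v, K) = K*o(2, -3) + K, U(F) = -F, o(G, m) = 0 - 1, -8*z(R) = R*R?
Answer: √30809 ≈ 175.52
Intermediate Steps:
z(R) = -R²/8 (z(R) = -R*R/8 = -R²/8)
o(G, m) = -1
w(v, K) = 0 (w(v, K) = K*(-1) + K = -K + K = 0)
√(30809 + w(27, U(z(5)))) = √(30809 + 0) = √30809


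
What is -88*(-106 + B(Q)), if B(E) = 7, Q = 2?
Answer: 8712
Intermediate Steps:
-88*(-106 + B(Q)) = -88*(-106 + 7) = -88*(-99) = 8712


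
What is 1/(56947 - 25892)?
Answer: 1/31055 ≈ 3.2201e-5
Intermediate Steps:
1/(56947 - 25892) = 1/31055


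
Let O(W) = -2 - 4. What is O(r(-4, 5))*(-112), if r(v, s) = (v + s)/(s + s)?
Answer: 672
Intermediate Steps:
r(v, s) = (s + v)/(2*s) (r(v, s) = (s + v)/((2*s)) = (s + v)*(1/(2*s)) = (s + v)/(2*s))
O(W) = -6
O(r(-4, 5))*(-112) = -6*(-112) = 672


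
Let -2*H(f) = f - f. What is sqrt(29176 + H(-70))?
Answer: 2*sqrt(7294) ≈ 170.81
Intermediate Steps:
H(f) = 0 (H(f) = -(f - f)/2 = -1/2*0 = 0)
sqrt(29176 + H(-70)) = sqrt(29176 + 0) = sqrt(29176) = 2*sqrt(7294)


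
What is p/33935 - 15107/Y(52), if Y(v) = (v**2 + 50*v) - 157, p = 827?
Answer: -508399476/174663445 ≈ -2.9107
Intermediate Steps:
Y(v) = -157 + v**2 + 50*v
p/33935 - 15107/Y(52) = 827/33935 - 15107/(-157 + 52**2 + 50*52) = 827*(1/33935) - 15107/(-157 + 2704 + 2600) = 827/33935 - 15107/5147 = -508399476/174663445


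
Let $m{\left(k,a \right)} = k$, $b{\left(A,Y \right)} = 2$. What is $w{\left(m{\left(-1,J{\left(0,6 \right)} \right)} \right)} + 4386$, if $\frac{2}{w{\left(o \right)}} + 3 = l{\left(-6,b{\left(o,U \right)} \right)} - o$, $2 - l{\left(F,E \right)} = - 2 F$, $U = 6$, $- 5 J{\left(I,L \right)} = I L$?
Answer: $\frac{26315}{6} \approx 4385.8$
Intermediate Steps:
$J{\left(I,L \right)} = - \frac{I L}{5}$
$l{\left(F,E \right)} = 2 + 2 F$ ($l{\left(F,E \right)} = 2 - - 2 F = 2 + 2 F$)
$w{\left(o \right)} = \frac{2}{-13 - o}$ ($w{\left(o \right)} = \frac{2}{-3 - \left(10 + o\right)} = \frac{2}{-13 - o}$)
$w{\left(m{\left(-1,J{\left(0,6 \right)} \right)} \right)} + 4386 = - \frac{2}{13 - 1} + 4386 = - \frac{2}{12} + 4386 = \left(-2\right) \frac{1}{12} + 4386 = - \frac{1}{6} + 4386 = \frac{26315}{6}$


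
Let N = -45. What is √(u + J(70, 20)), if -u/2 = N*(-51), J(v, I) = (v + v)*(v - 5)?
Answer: √4510 ≈ 67.156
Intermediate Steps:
J(v, I) = 2*v*(-5 + v) (J(v, I) = (2*v)*(-5 + v) = 2*v*(-5 + v))
u = -4590 (u = -(-90)*(-51) = -2*2295 = -4590)
√(u + J(70, 20)) = √(-4590 + 2*70*(-5 + 70)) = √(-4590 + 2*70*65) = √(-4590 + 9100) = √4510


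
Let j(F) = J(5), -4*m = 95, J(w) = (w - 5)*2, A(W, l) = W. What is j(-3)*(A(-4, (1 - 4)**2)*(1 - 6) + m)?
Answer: 0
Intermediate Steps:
J(w) = -10 + 2*w (J(w) = (-5 + w)*2 = -10 + 2*w)
m = -95/4 (m = -1/4*95 = -95/4 ≈ -23.750)
j(F) = 0 (j(F) = -10 + 2*5 = -10 + 10 = 0)
j(-3)*(A(-4, (1 - 4)**2)*(1 - 6) + m) = 0*(-4*(1 - 6) - 95/4) = 0*(-4*(-5) - 95/4) = 0*(20 - 95/4) = 0*(-15/4) = 0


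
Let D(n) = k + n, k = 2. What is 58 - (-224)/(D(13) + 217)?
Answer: 1710/29 ≈ 58.966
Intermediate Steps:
D(n) = 2 + n
58 - (-224)/(D(13) + 217) = 58 - (-224)/((2 + 13) + 217) = 58 - (-224)/(15 + 217) = 58 - (-224)/232 = 58 - 1*(-28/29) = 58 + 28/29 = 1710/29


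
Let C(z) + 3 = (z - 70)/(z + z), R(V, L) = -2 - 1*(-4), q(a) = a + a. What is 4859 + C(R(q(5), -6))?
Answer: 4839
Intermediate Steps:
q(a) = 2*a
R(V, L) = 2 (R(V, L) = -2 + 4 = 2)
C(z) = -3 + (-70 + z)/(2*z) (C(z) = -3 + (z - 70)/(z + z) = -3 + (-70 + z)/((2*z)) = -3 + (-70 + z)*(1/(2*z)) = -3 + (-70 + z)/(2*z))
4859 + C(R(q(5), -6)) = 4859 + (-5/2 - 35/2) = 4859 - 20 = 4839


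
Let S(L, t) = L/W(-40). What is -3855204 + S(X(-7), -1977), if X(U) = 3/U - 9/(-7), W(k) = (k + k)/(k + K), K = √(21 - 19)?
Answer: -26986425/7 - 3*√2/280 ≈ -3.8552e+6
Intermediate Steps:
K = √2 ≈ 1.4142
W(k) = 2*k/(k + √2) (W(k) = (k + k)/(k + √2) = (2*k)/(k + √2) = 2*k/(k + √2))
X(U) = 9/7 + 3/U (X(U) = 3/U - 9*(-⅐) = 3/U + 9/7 = 9/7 + 3/U)
S(L, t) = L*(½ - √2/80) (S(L, t) = L/((2*(-40)/(-40 + √2))) = L/((-80/(-40 + √2))) = L*(½ - √2/80))
-3855204 + S(X(-7), -1977) = -3855204 + (9/7 + 3/(-7))*(40 - √2)/80 = -3855204 + (9/7 + 3*(-⅐))*(40 - √2)/80 = -3855204 + (9/7 - 3/7)*(40 - √2)/80 = -3855204 + (1/80)*(6/7)*(40 - √2) = -3855204 + (3/7 - 3*√2/280) = -26986425/7 - 3*√2/280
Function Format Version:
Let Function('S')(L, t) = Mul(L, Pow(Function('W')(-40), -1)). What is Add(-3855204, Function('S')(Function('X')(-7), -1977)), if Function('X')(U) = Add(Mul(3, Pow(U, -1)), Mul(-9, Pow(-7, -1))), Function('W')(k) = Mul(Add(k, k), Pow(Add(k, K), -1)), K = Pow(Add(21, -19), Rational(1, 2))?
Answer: Add(Rational(-26986425, 7), Mul(Rational(-3, 280), Pow(2, Rational(1, 2)))) ≈ -3.8552e+6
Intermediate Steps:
K = Pow(2, Rational(1, 2)) ≈ 1.4142
Function('W')(k) = Mul(2, k, Pow(Add(k, Pow(2, Rational(1, 2))), -1)) (Function('W')(k) = Mul(Add(k, k), Pow(Add(k, Pow(2, Rational(1, 2))), -1)) = Mul(Mul(2, k), Pow(Add(k, Pow(2, Rational(1, 2))), -1)) = Mul(2, k, Pow(Add(k, Pow(2, Rational(1, 2))), -1)))
Function('X')(U) = Add(Rational(9, 7), Mul(3, Pow(U, -1))) (Function('X')(U) = Add(Mul(3, Pow(U, -1)), Mul(-9, Rational(-1, 7))) = Add(Mul(3, Pow(U, -1)), Rational(9, 7)) = Add(Rational(9, 7), Mul(3, Pow(U, -1))))
Function('S')(L, t) = Mul(L, Add(Rational(1, 2), Mul(Rational(-1, 80), Pow(2, Rational(1, 2))))) (Function('S')(L, t) = Mul(L, Pow(Mul(2, -40, Pow(Add(-40, Pow(2, Rational(1, 2))), -1)), -1)) = Mul(L, Pow(Mul(-80, Pow(Add(-40, Pow(2, Rational(1, 2))), -1)), -1)) = Mul(L, Add(Rational(1, 2), Mul(Rational(-1, 80), Pow(2, Rational(1, 2))))))
Add(-3855204, Function('S')(Function('X')(-7), -1977)) = Add(-3855204, Mul(Rational(1, 80), Add(Rational(9, 7), Mul(3, Pow(-7, -1))), Add(40, Mul(-1, Pow(2, Rational(1, 2)))))) = Add(-3855204, Mul(Rational(1, 80), Add(Rational(9, 7), Mul(3, Rational(-1, 7))), Add(40, Mul(-1, Pow(2, Rational(1, 2)))))) = Add(-3855204, Mul(Rational(1, 80), Add(Rational(9, 7), Rational(-3, 7)), Add(40, Mul(-1, Pow(2, Rational(1, 2)))))) = Add(-3855204, Mul(Rational(1, 80), Rational(6, 7), Add(40, Mul(-1, Pow(2, Rational(1, 2)))))) = Add(-3855204, Add(Rational(3, 7), Mul(Rational(-3, 280), Pow(2, Rational(1, 2))))) = Add(Rational(-26986425, 7), Mul(Rational(-3, 280), Pow(2, Rational(1, 2))))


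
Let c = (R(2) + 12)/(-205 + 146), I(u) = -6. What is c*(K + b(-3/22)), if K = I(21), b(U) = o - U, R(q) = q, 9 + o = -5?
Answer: 3059/649 ≈ 4.7134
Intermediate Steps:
o = -14 (o = -9 - 5 = -14)
b(U) = -14 - U
K = -6
c = -14/59 (c = (2 + 12)/(-205 + 146) = 14/(-59) = 14*(-1/59) = -14/59 ≈ -0.23729)
c*(K + b(-3/22)) = -14*(-6 + (-14 - (-3)/22))/59 = -14*(-6 + (-14 - 1*(-3/22)))/59 = -14*(-6 + (-14 + 3/22))/59 = -14*(-6 - 305/22)/59 = -14/59*(-437/22) = 3059/649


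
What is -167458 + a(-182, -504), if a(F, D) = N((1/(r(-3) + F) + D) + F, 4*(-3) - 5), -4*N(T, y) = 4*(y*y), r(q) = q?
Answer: -167747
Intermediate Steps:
N(T, y) = -y**2 (N(T, y) = -y*y = -y**2)
a(F, D) = -289 (a(F, D) = -(4*(-3) - 5)**2 = -(-12 - 5)**2 = -1*(-17)**2 = -1*289 = -289)
-167458 + a(-182, -504) = -167458 - 289 = -167747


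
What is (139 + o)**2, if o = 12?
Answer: 22801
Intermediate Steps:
(139 + o)**2 = (139 + 12)**2 = 151**2 = 22801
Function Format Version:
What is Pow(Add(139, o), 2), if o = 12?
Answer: 22801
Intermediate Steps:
Pow(Add(139, o), 2) = Pow(Add(139, 12), 2) = Pow(151, 2) = 22801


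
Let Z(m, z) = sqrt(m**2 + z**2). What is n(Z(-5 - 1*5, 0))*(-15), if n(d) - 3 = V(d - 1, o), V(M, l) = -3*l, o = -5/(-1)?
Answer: 180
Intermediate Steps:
o = 5 (o = -5*(-1) = 5)
n(d) = -12 (n(d) = 3 - 3*5 = 3 - 15 = -12)
n(Z(-5 - 1*5, 0))*(-15) = -12*(-15) = 180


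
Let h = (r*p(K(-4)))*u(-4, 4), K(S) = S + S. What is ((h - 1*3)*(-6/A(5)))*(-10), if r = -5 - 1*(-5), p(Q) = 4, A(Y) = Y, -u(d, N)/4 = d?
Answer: -36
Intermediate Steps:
K(S) = 2*S
u(d, N) = -4*d
r = 0 (r = -5 + 5 = 0)
h = 0 (h = (0*4)*(-4*(-4)) = 0*16 = 0)
((h - 1*3)*(-6/A(5)))*(-10) = ((0 - 1*3)*(-6/5))*(-10) = ((0 - 3)*(-6*⅕))*(-10) = -3*(-6/5)*(-10) = (18/5)*(-10) = -36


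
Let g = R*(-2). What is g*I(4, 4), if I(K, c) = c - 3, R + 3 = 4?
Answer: -2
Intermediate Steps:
R = 1 (R = -3 + 4 = 1)
I(K, c) = -3 + c
g = -2 (g = 1*(-2) = -2)
g*I(4, 4) = -2*(-3 + 4) = -2*1 = -2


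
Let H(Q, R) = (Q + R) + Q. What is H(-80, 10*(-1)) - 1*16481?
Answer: -16651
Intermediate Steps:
H(Q, R) = R + 2*Q
H(-80, 10*(-1)) - 1*16481 = (10*(-1) + 2*(-80)) - 1*16481 = (-10 - 160) - 16481 = -170 - 16481 = -16651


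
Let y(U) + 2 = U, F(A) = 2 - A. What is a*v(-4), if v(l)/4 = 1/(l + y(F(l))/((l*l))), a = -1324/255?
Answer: 21184/3825 ≈ 5.5383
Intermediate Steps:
y(U) = -2 + U
a = -1324/255 (a = -1324*1/255 = -1324/255 ≈ -5.1922)
v(l) = 4/(l - 1/l) (v(l) = 4/(l + (-2 + (2 - l))/((l*l))) = 4/(l + (-l)/(l²)) = 4/(l + (-l)/l²) = 4/(l - 1/l))
a*v(-4) = -5296*(-4)/(255*(-1 + (-4)²)) = -5296*(-4)/(255*(-1 + 16)) = -5296*(-4)/(255*15) = -1324/255*(-16/15) = 21184/3825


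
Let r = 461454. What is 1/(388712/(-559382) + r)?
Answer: 279691/129064336358 ≈ 2.1671e-6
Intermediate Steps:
1/(388712/(-559382) + r) = 1/(388712/(-559382) + 461454) = 1/(388712*(-1/559382) + 461454) = 1/(-194356/279691 + 461454) = 1/(129064336358/279691) = 279691/129064336358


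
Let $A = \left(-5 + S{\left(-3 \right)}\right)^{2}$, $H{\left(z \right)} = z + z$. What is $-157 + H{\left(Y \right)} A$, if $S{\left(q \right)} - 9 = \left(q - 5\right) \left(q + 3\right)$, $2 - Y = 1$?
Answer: $-125$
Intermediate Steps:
$Y = 1$ ($Y = 2 - 1 = 1$)
$S{\left(q \right)} = 9 + \left(-5 + q\right) \left(3 + q\right)$ ($S{\left(q \right)} = 9 + \left(q - 5\right) \left(q + 3\right) = 9 + \left(-5 + q\right) \left(3 + q\right)$)
$H{\left(z \right)} = 2 z$
$A = 16$ ($A = \left(-5 - -9\right)^{2} = \left(-5 + \left(-6 + 9 + 6\right)\right)^{2} = \left(-5 + 9\right)^{2} = 4^{2} = 16$)
$-157 + H{\left(Y \right)} A = -157 + 2 \cdot 1 \cdot 16 = -157 + 2 \cdot 16 = -157 + 32 = -125$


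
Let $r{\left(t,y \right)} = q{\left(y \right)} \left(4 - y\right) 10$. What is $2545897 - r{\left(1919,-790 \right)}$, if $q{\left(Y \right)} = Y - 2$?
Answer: $8834377$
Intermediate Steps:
$q{\left(Y \right)} = -2 + Y$
$r{\left(t,y \right)} = 10 \left(-2 + y\right) \left(4 - y\right)$ ($r{\left(t,y \right)} = \left(-2 + y\right) \left(4 - y\right) 10 = 10 \left(-2 + y\right) \left(4 - y\right)$)
$2545897 - r{\left(1919,-790 \right)} = 2545897 - - 10 \left(-4 - 790\right) \left(-2 - 790\right) = 2545897 - \left(-10\right) \left(-794\right) \left(-792\right) = 2545897 - -6288480 = 2545897 + 6288480 = 8834377$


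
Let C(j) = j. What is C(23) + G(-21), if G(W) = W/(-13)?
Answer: 320/13 ≈ 24.615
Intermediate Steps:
G(W) = -W/13 (G(W) = W*(-1/13) = -W/13)
C(23) + G(-21) = 23 - 1/13*(-21) = 23 + 21/13 = 320/13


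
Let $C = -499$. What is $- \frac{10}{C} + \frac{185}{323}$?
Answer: $\frac{95545}{161177} \approx 0.5928$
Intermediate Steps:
$- \frac{10}{C} + \frac{185}{323} = - \frac{10}{-499} + \frac{185}{323} = \left(-10\right) \left(- \frac{1}{499}\right) + 185 \cdot \frac{1}{323} = \frac{10}{499} + \frac{185}{323} = \frac{95545}{161177}$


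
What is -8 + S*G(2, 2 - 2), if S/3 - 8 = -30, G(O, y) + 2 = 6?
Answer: -272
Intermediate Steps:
G(O, y) = 4 (G(O, y) = -2 + 6 = 4)
S = -66 (S = 24 + 3*(-30) = 24 - 90 = -66)
-8 + S*G(2, 2 - 2) = -8 - 66*4 = -8 - 264 = -272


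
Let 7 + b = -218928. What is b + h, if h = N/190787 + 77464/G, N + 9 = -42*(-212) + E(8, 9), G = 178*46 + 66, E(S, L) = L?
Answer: -172377164955423/787377949 ≈ -2.1893e+5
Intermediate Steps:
b = -218935 (b = -7 - 218928 = -218935)
G = 8254 (G = 8188 + 66 = 8254)
N = 8904 (N = -9 + (-42*(-212) + 9) = -9 + (8904 + 9) = -9 + 8913 = 8904)
h = 7426308892/787377949 (h = 8904/190787 + 77464/8254 = 8904*(1/190787) + 77464*(1/8254) = 8904/190787 + 38732/4127 = 7426308892/787377949 ≈ 9.4317)
b + h = -218935 + 7426308892/787377949 = -172377164955423/787377949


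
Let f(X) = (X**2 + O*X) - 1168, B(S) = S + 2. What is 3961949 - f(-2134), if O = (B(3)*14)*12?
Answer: 1201721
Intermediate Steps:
B(S) = 2 + S
O = 840 (O = ((2 + 3)*14)*12 = (5*14)*12 = 70*12 = 840)
f(X) = -1168 + X**2 + 840*X (f(X) = (X**2 + 840*X) - 1168 = -1168 + X**2 + 840*X)
3961949 - f(-2134) = 3961949 - (-1168 + (-2134)**2 + 840*(-2134)) = 3961949 - (-1168 + 4553956 - 1792560) = 3961949 - 1*2760228 = 3961949 - 2760228 = 1201721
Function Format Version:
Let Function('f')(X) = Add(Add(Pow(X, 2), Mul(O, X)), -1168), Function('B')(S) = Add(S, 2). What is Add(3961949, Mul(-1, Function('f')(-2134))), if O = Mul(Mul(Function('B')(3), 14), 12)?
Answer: 1201721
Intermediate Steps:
Function('B')(S) = Add(2, S)
O = 840 (O = Mul(Mul(Add(2, 3), 14), 12) = Mul(Mul(5, 14), 12) = Mul(70, 12) = 840)
Function('f')(X) = Add(-1168, Pow(X, 2), Mul(840, X)) (Function('f')(X) = Add(Add(Pow(X, 2), Mul(840, X)), -1168) = Add(-1168, Pow(X, 2), Mul(840, X)))
Add(3961949, Mul(-1, Function('f')(-2134))) = Add(3961949, Mul(-1, Add(-1168, Pow(-2134, 2), Mul(840, -2134)))) = Add(3961949, Mul(-1, Add(-1168, 4553956, -1792560))) = Add(3961949, Mul(-1, 2760228)) = Add(3961949, -2760228) = 1201721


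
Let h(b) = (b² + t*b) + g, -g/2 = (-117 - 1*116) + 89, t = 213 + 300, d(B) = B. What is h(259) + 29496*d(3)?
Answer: 288724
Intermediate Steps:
t = 513
g = 288 (g = -2*((-117 - 1*116) + 89) = -2*((-117 - 116) + 89) = -2*(-233 + 89) = -2*(-144) = 288)
h(b) = 288 + b² + 513*b (h(b) = (b² + 513*b) + 288 = 288 + b² + 513*b)
h(259) + 29496*d(3) = (288 + 259² + 513*259) + 29496*3 = (288 + 67081 + 132867) + 88488 = 200236 + 88488 = 288724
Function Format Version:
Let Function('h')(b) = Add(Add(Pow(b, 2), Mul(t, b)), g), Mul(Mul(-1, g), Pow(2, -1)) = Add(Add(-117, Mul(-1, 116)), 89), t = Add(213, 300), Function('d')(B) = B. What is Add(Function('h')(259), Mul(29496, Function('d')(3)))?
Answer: 288724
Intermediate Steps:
t = 513
g = 288 (g = Mul(-2, Add(Add(-117, Mul(-1, 116)), 89)) = Mul(-2, Add(Add(-117, -116), 89)) = Mul(-2, Add(-233, 89)) = Mul(-2, -144) = 288)
Function('h')(b) = Add(288, Pow(b, 2), Mul(513, b)) (Function('h')(b) = Add(Add(Pow(b, 2), Mul(513, b)), 288) = Add(288, Pow(b, 2), Mul(513, b)))
Add(Function('h')(259), Mul(29496, Function('d')(3))) = Add(Add(288, Pow(259, 2), Mul(513, 259)), Mul(29496, 3)) = Add(Add(288, 67081, 132867), 88488) = Add(200236, 88488) = 288724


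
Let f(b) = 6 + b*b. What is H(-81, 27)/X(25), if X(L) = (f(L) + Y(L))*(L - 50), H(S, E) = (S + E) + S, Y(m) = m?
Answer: 27/3280 ≈ 0.0082317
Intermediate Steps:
H(S, E) = E + 2*S (H(S, E) = (E + S) + S = E + 2*S)
f(b) = 6 + b**2
X(L) = (-50 + L)*(6 + L + L**2) (X(L) = ((6 + L**2) + L)*(L - 50) = (6 + L + L**2)*(-50 + L) = (-50 + L)*(6 + L + L**2))
H(-81, 27)/X(25) = (27 + 2*(-81))/(-300 + 25**3 - 49*25**2 - 44*25) = (27 - 162)/(-300 + 15625 - 49*625 - 1100) = -135/(-300 + 15625 - 30625 - 1100) = -135/(-16400) = -135*(-1/16400) = 27/3280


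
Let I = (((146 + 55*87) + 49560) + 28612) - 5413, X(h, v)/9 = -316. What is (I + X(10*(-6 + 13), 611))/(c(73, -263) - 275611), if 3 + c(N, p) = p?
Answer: -74846/275877 ≈ -0.27130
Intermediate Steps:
c(N, p) = -3 + p
X(h, v) = -2844 (X(h, v) = 9*(-316) = -2844)
I = 77690 (I = (((146 + 4785) + 49560) + 28612) - 5413 = ((4931 + 49560) + 28612) - 5413 = (54491 + 28612) - 5413 = 83103 - 5413 = 77690)
(I + X(10*(-6 + 13), 611))/(c(73, -263) - 275611) = (77690 - 2844)/((-3 - 263) - 275611) = 74846/(-266 - 275611) = 74846/(-275877) = 74846*(-1/275877) = -74846/275877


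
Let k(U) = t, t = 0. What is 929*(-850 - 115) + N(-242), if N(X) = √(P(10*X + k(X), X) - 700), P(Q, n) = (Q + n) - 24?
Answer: -896485 + I*√3386 ≈ -8.9649e+5 + 58.189*I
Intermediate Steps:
k(U) = 0
P(Q, n) = -24 + Q + n
N(X) = √(-724 + 11*X) (N(X) = √((-24 + (10*X + 0) + X) - 700) = √((-24 + 10*X + X) - 700) = √((-24 + 11*X) - 700) = √(-724 + 11*X))
929*(-850 - 115) + N(-242) = 929*(-850 - 115) + √(-724 + 11*(-242)) = 929*(-965) + √(-724 - 2662) = -896485 + √(-3386) = -896485 + I*√3386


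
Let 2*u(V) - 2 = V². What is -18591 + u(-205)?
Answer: 4845/2 ≈ 2422.5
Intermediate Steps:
u(V) = 1 + V²/2
-18591 + u(-205) = -18591 + (1 + (½)*(-205)²) = -18591 + (1 + (½)*42025) = -18591 + (1 + 42025/2) = -18591 + 42027/2 = 4845/2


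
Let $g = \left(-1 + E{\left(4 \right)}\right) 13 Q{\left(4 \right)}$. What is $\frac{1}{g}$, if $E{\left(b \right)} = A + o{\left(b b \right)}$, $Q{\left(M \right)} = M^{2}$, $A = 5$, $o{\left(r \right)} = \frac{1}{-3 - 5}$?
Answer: $\frac{1}{806} \approx 0.0012407$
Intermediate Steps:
$o{\left(r \right)} = - \frac{1}{8}$ ($o{\left(r \right)} = \frac{1}{-8} = - \frac{1}{8}$)
$E{\left(b \right)} = \frac{39}{8}$ ($E{\left(b \right)} = 5 - \frac{1}{8} = \frac{39}{8}$)
$g = 806$ ($g = \left(-1 + \frac{39}{8}\right) 13 \cdot 4^{2} = \frac{31}{8} \cdot 13 \cdot 16 = \frac{403}{8} \cdot 16 = 806$)
$\frac{1}{g} = \frac{1}{806}$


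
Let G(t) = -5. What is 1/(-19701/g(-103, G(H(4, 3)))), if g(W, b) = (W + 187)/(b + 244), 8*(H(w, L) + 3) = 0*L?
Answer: -28/1569513 ≈ -1.7840e-5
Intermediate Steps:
H(w, L) = -3 (H(w, L) = -3 + (0*L)/8 = -3 + (⅛)*0 = -3 + 0 = -3)
g(W, b) = (187 + W)/(244 + b)
1/(-19701/g(-103, G(H(4, 3)))) = 1/(-19701*(244 - 5)/(187 - 103)) = 1/(-19701/(84/239)) = 1/(-19701/((1/239)*84)) = 1/(-19701/84/239) = 1/(-19701*239/84) = 1/(-1569513/28) = -28/1569513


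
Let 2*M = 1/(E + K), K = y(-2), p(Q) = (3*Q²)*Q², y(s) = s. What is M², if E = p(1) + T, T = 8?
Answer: 1/324 ≈ 0.0030864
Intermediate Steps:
p(Q) = 3*Q⁴
K = -2
E = 11 (E = 3*1⁴ + 8 = 3*1 + 8 = 3 + 8 = 11)
M = 1/18 (M = 1/(2*(11 - 2)) = (½)/9 = (½)*(⅑) = 1/18 ≈ 0.055556)
M² = (1/18)² = 1/324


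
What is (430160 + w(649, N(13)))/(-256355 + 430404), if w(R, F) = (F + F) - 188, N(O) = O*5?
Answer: 430102/174049 ≈ 2.4712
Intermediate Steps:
N(O) = 5*O
w(R, F) = -188 + 2*F (w(R, F) = 2*F - 188 = -188 + 2*F)
(430160 + w(649, N(13)))/(-256355 + 430404) = (430160 + (-188 + 2*(5*13)))/(-256355 + 430404) = (430160 + (-188 + 2*65))/174049 = (430160 + (-188 + 130))*(1/174049) = (430160 - 58)*(1/174049) = 430102*(1/174049) = 430102/174049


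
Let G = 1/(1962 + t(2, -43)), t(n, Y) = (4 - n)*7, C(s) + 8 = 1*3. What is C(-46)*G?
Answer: -5/1976 ≈ -0.0025304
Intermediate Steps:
C(s) = -5 (C(s) = -8 + 1*3 = -8 + 3 = -5)
t(n, Y) = 28 - 7*n
G = 1/1976 (G = 1/(1962 + (28 - 7*2)) = 1/(1962 + (28 - 14)) = 1/(1962 + 14) = 1/1976 ≈ 0.00050607)
C(-46)*G = -5*1/1976 = -5/1976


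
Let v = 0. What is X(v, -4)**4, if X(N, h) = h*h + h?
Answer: 20736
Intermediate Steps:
X(N, h) = h + h**2 (X(N, h) = h**2 + h = h + h**2)
X(v, -4)**4 = (-4*(1 - 4))**4 = (-4*(-3))**4 = 12**4 = 20736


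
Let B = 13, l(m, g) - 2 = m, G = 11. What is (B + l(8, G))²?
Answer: 529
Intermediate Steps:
l(m, g) = 2 + m
(B + l(8, G))² = (13 + (2 + 8))² = (13 + 10)² = 23² = 529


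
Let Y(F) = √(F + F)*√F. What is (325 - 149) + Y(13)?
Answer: 176 + 13*√2 ≈ 194.38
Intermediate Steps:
Y(F) = F*√2 (Y(F) = √(2*F)*√F = (√2*√F)*√F = F*√2)
(325 - 149) + Y(13) = (325 - 149) + 13*√2 = 176 + 13*√2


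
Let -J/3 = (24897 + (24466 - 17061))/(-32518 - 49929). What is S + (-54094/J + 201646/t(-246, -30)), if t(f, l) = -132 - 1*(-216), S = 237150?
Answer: 43759327149/226114 ≈ 1.9353e+5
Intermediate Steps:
J = 96906/82447 (J = -3*(24897 + (24466 - 17061))/(-32518 - 49929) = -3*(24897 + 7405)/(-82447) = -96906*(-1)/82447 = -3*(-32302/82447) = 96906/82447 ≈ 1.1754)
t(f, l) = 84 (t(f, l) = -132 + 216 = 84)
S + (-54094/J + 201646/t(-246, -30)) = 237150 + (-54094/96906/82447 + 201646/84) = 237150 + (-54094*82447/96906 + 201646*(1/84)) = 237150 + (-2229944009/48453 + 100823/42) = 237150 - 9863607951/226114 = 43759327149/226114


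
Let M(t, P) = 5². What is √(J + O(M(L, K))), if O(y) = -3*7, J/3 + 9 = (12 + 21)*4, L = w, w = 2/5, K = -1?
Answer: 2*√87 ≈ 18.655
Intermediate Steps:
w = ⅖ (w = 2*(⅕) = ⅖ ≈ 0.40000)
L = ⅖ ≈ 0.40000
J = 369 (J = -27 + 3*((12 + 21)*4) = -27 + 3*(33*4) = -27 + 3*132 = -27 + 396 = 369)
M(t, P) = 25
O(y) = -21
√(J + O(M(L, K))) = √(369 - 21) = √348 = 2*√87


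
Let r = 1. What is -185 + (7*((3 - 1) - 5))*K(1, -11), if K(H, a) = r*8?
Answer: -353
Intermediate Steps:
K(H, a) = 8 (K(H, a) = 1*8 = 8)
-185 + (7*((3 - 1) - 5))*K(1, -11) = -185 + (7*((3 - 1) - 5))*8 = -185 + (7*(2 - 5))*8 = -185 + (7*(-3))*8 = -185 - 21*8 = -185 - 168 = -353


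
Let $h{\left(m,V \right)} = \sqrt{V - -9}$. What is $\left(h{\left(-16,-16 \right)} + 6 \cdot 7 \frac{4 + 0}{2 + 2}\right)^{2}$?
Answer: $\left(42 + i \sqrt{7}\right)^{2} \approx 1757.0 + 222.24 i$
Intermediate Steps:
$h{\left(m,V \right)} = \sqrt{9 + V}$ ($h{\left(m,V \right)} = \sqrt{V + 9} = \sqrt{9 + V}$)
$\left(h{\left(-16,-16 \right)} + 6 \cdot 7 \frac{4 + 0}{2 + 2}\right)^{2} = \left(\sqrt{9 - 16} + 6 \cdot 7 \frac{4 + 0}{2 + 2}\right)^{2} = \left(\sqrt{-7} + 42 \cdot \frac{4}{4}\right)^{2} = \left(i \sqrt{7} + 42 \cdot 4 \cdot \frac{1}{4}\right)^{2} = \left(i \sqrt{7} + 42 \cdot 1\right)^{2} = \left(i \sqrt{7} + 42\right)^{2} = \left(42 + i \sqrt{7}\right)^{2}$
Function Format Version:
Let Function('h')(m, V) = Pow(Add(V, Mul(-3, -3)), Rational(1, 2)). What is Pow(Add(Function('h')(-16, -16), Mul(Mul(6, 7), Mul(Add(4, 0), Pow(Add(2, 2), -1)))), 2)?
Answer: Pow(Add(42, Mul(I, Pow(7, Rational(1, 2)))), 2) ≈ Add(1757.0, Mul(222.24, I))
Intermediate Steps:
Function('h')(m, V) = Pow(Add(9, V), Rational(1, 2)) (Function('h')(m, V) = Pow(Add(V, 9), Rational(1, 2)) = Pow(Add(9, V), Rational(1, 2)))
Pow(Add(Function('h')(-16, -16), Mul(Mul(6, 7), Mul(Add(4, 0), Pow(Add(2, 2), -1)))), 2) = Pow(Add(Pow(Add(9, -16), Rational(1, 2)), Mul(Mul(6, 7), Mul(Add(4, 0), Pow(Add(2, 2), -1)))), 2) = Pow(Add(Pow(-7, Rational(1, 2)), Mul(42, Mul(4, Pow(4, -1)))), 2) = Pow(Add(Mul(I, Pow(7, Rational(1, 2))), Mul(42, Mul(4, Rational(1, 4)))), 2) = Pow(Add(Mul(I, Pow(7, Rational(1, 2))), Mul(42, 1)), 2) = Pow(Add(Mul(I, Pow(7, Rational(1, 2))), 42), 2) = Pow(Add(42, Mul(I, Pow(7, Rational(1, 2)))), 2)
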